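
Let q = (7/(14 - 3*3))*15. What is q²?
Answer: 441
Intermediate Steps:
q = 21 (q = (7/(14 - 9))*15 = (7/5)*15 = 21)
q² = 21² = 441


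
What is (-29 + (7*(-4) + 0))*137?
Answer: -7809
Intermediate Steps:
(-29 + (7*(-4) + 0))*137 = (-29 + (-28 + 0))*137 = (-29 - 28)*137 = -57*137 = -7809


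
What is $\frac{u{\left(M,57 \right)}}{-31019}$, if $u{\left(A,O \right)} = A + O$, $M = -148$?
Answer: $\frac{91}{31019} \approx 0.0029337$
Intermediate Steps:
$\frac{u{\left(M,57 \right)}}{-31019} = \frac{-148 + 57}{-31019} = \left(-91\right) \left(- \frac{1}{31019}\right) = \frac{91}{31019}$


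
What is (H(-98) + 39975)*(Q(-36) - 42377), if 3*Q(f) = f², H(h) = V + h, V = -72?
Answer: -1669620725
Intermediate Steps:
H(h) = -72 + h
Q(f) = f²/3
(H(-98) + 39975)*(Q(-36) - 42377) = ((-72 - 98) + 39975)*((⅓)*(-36)² - 42377) = (-170 + 39975)*((⅓)*1296 - 42377) = 39805*(432 - 42377) = 39805*(-41945) = -1669620725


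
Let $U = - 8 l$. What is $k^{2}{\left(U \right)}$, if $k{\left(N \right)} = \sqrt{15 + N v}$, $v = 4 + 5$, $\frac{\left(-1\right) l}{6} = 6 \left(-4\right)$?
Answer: $-10353$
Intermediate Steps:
$l = 144$ ($l = - 6 \cdot 6 \left(-4\right) = \left(-6\right) \left(-24\right) = 144$)
$v = 9$
$U = -1152$ ($U = \left(-8\right) 144 = -1152$)
$k{\left(N \right)} = \sqrt{15 + 9 N}$ ($k{\left(N \right)} = \sqrt{15 + N 9} = \sqrt{15 + 9 N}$)
$k^{2}{\left(U \right)} = \left(\sqrt{15 + 9 \left(-1152\right)}\right)^{2} = \left(\sqrt{15 - 10368}\right)^{2} = \left(\sqrt{-10353}\right)^{2} = \left(i \sqrt{10353}\right)^{2} = -10353$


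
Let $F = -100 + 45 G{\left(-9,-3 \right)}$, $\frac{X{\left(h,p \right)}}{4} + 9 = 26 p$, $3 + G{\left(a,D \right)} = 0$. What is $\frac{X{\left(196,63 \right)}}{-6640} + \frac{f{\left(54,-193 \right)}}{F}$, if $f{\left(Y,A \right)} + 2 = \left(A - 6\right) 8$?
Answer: $\frac{90529}{15604} \approx 5.8017$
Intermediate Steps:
$G{\left(a,D \right)} = -3$ ($G{\left(a,D \right)} = -3 + 0 = -3$)
$X{\left(h,p \right)} = -36 + 104 p$ ($X{\left(h,p \right)} = -36 + 4 \cdot 26 p = -36 + 104 p$)
$F = -235$ ($F = -100 + 45 \left(-3\right) = -100 - 135 = -235$)
$f{\left(Y,A \right)} = -50 + 8 A$ ($f{\left(Y,A \right)} = -2 + \left(A - 6\right) 8 = -2 + \left(-6 + A\right) 8 = -2 + \left(-48 + 8 A\right) = -50 + 8 A$)
$\frac{X{\left(196,63 \right)}}{-6640} + \frac{f{\left(54,-193 \right)}}{F} = \frac{-36 + 104 \cdot 63}{-6640} + \frac{-50 + 8 \left(-193\right)}{-235} = \left(-36 + 6552\right) \left(- \frac{1}{6640}\right) + \left(-50 - 1544\right) \left(- \frac{1}{235}\right) = 6516 \left(- \frac{1}{6640}\right) - - \frac{1594}{235} = - \frac{1629}{1660} + \frac{1594}{235} = \frac{90529}{15604}$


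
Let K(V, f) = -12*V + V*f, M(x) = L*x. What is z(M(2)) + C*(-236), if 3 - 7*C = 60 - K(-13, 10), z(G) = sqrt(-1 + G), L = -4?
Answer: 7316/7 + 3*I ≈ 1045.1 + 3.0*I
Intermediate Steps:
M(x) = -4*x
C = -31/7 (C = 3/7 - (60 - (-13)*(-12 + 10))/7 = 3/7 - (60 - (-13)*(-2))/7 = 3/7 - (60 - 1*26)/7 = 3/7 - (60 - 26)/7 = 3/7 - 1/7*34 = 3/7 - 34/7 = -31/7 ≈ -4.4286)
z(M(2)) + C*(-236) = sqrt(-1 - 4*2) - 31/7*(-236) = sqrt(-1 - 8) + 7316/7 = sqrt(-9) + 7316/7 = 3*I + 7316/7 = 7316/7 + 3*I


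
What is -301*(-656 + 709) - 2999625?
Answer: -3015578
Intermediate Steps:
-301*(-656 + 709) - 2999625 = -301*53 - 2999625 = -15953 - 2999625 = -3015578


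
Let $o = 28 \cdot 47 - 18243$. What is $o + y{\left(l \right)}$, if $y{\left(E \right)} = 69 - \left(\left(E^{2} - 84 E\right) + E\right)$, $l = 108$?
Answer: $-19558$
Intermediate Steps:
$y{\left(E \right)} = 69 - E^{2} + 83 E$ ($y{\left(E \right)} = 69 - \left(E^{2} - 83 E\right) = 69 - E^{2} + 83 E$)
$o = -16927$ ($o = 1316 - 18243 = -16927$)
$o + y{\left(l \right)} = -16927 + \left(69 - 108^{2} + 83 \cdot 108\right) = -16927 + \left(69 - 11664 + 8964\right) = -16927 - 2631 = -19558$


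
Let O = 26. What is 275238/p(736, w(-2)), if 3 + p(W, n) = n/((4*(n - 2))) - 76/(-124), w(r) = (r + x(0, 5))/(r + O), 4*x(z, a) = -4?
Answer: -193400568/1667 ≈ -1.1602e+5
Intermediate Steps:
x(z, a) = -1 (x(z, a) = (¼)*(-4) = -1)
w(r) = (-1 + r)/(26 + r) (w(r) = (r - 1)/(r + 26) = (-1 + r)/(26 + r))
p(W, n) = -74/31 + n/(-8 + 4*n) (p(W, n) = -3 + (n/((4*(n - 2))) - 76/(-124)) = -3 + (n/((4*(-2 + n))) - 76*(-1/124)) = -3 + (n/(-8 + 4*n) + 19/31) = -3 + (19/31 + n/(-8 + 4*n)) = -74/31 + n/(-8 + 4*n))
275238/p(736, w(-2)) = 275238/(((592 - 265*(-1 - 2)/(26 - 2))/(124*(-2 + (-1 - 2)/(26 - 2))))) = 275238/(((592 - 265*(-3)/24)/(124*(-2 - 3/24)))) = 275238/(((592 - 265*(-3)/24)/(124*(-2 + (1/24)*(-3))))) = 275238/(((592 - 265*(-⅛))/(124*(-2 - ⅛)))) = 275238/(((592 + 265/8)/(124*(-17/8)))) = 275238/(((1/124)*(-8/17)*(5001/8))) = 275238/(-5001/2108) = 275238*(-2108/5001) = -193400568/1667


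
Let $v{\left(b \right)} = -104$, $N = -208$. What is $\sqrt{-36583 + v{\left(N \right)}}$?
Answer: $i \sqrt{36687} \approx 191.54 i$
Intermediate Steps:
$\sqrt{-36583 + v{\left(N \right)}} = \sqrt{-36583 - 104} = \sqrt{-36687} = i \sqrt{36687}$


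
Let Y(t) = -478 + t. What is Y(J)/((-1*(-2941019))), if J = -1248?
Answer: -1726/2941019 ≈ -0.00058687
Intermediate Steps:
Y(J)/((-1*(-2941019))) = (-478 - 1248)/((-1*(-2941019))) = -1726/2941019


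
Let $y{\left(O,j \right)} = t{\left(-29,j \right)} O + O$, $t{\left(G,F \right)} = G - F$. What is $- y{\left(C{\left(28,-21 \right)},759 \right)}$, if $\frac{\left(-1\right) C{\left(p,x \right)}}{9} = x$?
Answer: $148743$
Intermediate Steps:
$C{\left(p,x \right)} = - 9 x$
$y{\left(O,j \right)} = O + O \left(-29 - j\right)$ ($y{\left(O,j \right)} = \left(-29 - j\right) O + O = O \left(-29 - j\right) + O = O + O \left(-29 - j\right)$)
$- y{\left(C{\left(28,-21 \right)},759 \right)} = - \left(-1\right) \left(\left(-9\right) \left(-21\right)\right) \left(28 + 759\right) = - \left(-1\right) 189 \cdot 787 = \left(-1\right) \left(-148743\right) = 148743$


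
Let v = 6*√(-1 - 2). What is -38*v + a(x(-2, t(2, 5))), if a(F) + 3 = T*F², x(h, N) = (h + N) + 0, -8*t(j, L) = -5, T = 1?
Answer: -71/64 - 228*I*√3 ≈ -1.1094 - 394.91*I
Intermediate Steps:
t(j, L) = 5/8 (t(j, L) = -⅛*(-5) = 5/8)
x(h, N) = N + h (x(h, N) = (N + h) + 0 = N + h)
a(F) = -3 + F² (a(F) = -3 + 1*F² = -3 + F²)
v = 6*I*√3 (v = 6*√(-3) = 6*(I*√3) = 6*I*√3 ≈ 10.392*I)
-38*v + a(x(-2, t(2, 5))) = -228*I*√3 + (-3 + (5/8 - 2)²) = -228*I*√3 + (-3 + (-11/8)²) = -228*I*√3 + (-3 + 121/64) = -228*I*√3 - 71/64 = -71/64 - 228*I*√3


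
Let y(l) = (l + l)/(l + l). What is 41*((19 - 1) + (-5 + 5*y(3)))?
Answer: 738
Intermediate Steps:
y(l) = 1 (y(l) = (2*l)/((2*l)) = (2*l)*(1/(2*l)) = 1)
41*((19 - 1) + (-5 + 5*y(3))) = 41*((19 - 1) + (-5 + 5*1)) = 41*(18 + (-5 + 5)) = 41*(18 + 0) = 41*18 = 738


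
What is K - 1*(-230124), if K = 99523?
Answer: 329647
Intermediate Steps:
K - 1*(-230124) = 99523 - 1*(-230124) = 99523 + 230124 = 329647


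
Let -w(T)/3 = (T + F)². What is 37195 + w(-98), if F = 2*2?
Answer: 10687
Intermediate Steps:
F = 4
w(T) = -3*(4 + T)² (w(T) = -3*(T + 4)² = -3*(4 + T)²)
37195 + w(-98) = 37195 - 3*(4 - 98)² = 37195 - 3*(-94)² = 37195 - 3*8836 = 37195 - 26508 = 10687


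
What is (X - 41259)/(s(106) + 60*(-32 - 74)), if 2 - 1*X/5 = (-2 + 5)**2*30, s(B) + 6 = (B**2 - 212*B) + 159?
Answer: 42599/17443 ≈ 2.4422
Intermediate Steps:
s(B) = 153 + B**2 - 212*B (s(B) = -6 + ((B**2 - 212*B) + 159) = -6 + (159 + B**2 - 212*B) = 153 + B**2 - 212*B)
X = -1340 (X = 10 - 5*(-2 + 5)**2*30 = 10 - 5*3**2*30 = 10 - 45*30 = 10 - 5*270 = 10 - 1350 = -1340)
(X - 41259)/(s(106) + 60*(-32 - 74)) = (-1340 - 41259)/((153 + 106**2 - 212*106) + 60*(-32 - 74)) = -42599/((153 + 11236 - 22472) + 60*(-106)) = -42599/(-11083 - 6360) = -42599/(-17443) = -42599*(-1/17443) = 42599/17443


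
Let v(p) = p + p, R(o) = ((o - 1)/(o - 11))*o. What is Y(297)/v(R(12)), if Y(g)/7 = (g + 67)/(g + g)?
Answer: 637/39204 ≈ 0.016248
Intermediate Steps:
R(o) = o*(-1 + o)/(-11 + o) (R(o) = ((-1 + o)/(-11 + o))*o = o*(-1 + o)/(-11 + o))
v(p) = 2*p
Y(g) = 7*(67 + g)/(2*g) (Y(g) = 7*((g + 67)/(g + g)) = 7*((67 + g)/((2*g))) = 7*((67 + g)*(1/(2*g))) = 7*((67 + g)/(2*g)) = 7*(67 + g)/(2*g))
Y(297)/v(R(12)) = ((7/2)*(67 + 297)/297)/((2*(12*(-1 + 12)/(-11 + 12)))) = ((7/2)*(1/297)*364)/((2*(12*11/1))) = 1274/(297*((2*(12*1*11)))) = 1274/(297*((2*132))) = (1274/297)/264 = (1274/297)*(1/264) = 637/39204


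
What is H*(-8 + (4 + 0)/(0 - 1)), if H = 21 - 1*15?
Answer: -72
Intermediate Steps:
H = 6 (H = 21 - 15 = 6)
H*(-8 + (4 + 0)/(0 - 1)) = 6*(-8 + (4 + 0)/(0 - 1)) = 6*(-8 + 4/(-1)) = 6*(-8 + 4*(-1)) = 6*(-8 - 4) = 6*(-12) = -72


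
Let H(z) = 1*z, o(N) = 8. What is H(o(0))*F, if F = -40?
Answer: -320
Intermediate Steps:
H(z) = z
H(o(0))*F = 8*(-40) = -320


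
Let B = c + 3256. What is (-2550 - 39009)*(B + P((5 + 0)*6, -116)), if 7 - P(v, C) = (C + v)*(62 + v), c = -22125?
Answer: 455071050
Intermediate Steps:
P(v, C) = 7 - (62 + v)*(C + v) (P(v, C) = 7 - (C + v)*(62 + v) = 7 - (62 + v)*(C + v))
B = -18869 (B = -22125 + 3256 = -18869)
(-2550 - 39009)*(B + P((5 + 0)*6, -116)) = (-2550 - 39009)*(-18869 + (7 - ((5 + 0)*6)² - 62*(-116) - 62*(5 + 0)*6 - 1*(-116)*(5 + 0)*6)) = -41559*(-18869 + (7 - (5*6)² + 7192 - 310*6 - 1*(-116)*5*6)) = -41559*(-18869 + (7 - 1*30² + 7192 - 62*30 - 1*(-116)*30)) = -41559*(-18869 + (7 - 1*900 + 7192 - 1860 + 3480)) = -41559*(-18869 + (7 - 900 + 7192 - 1860 + 3480)) = -41559*(-18869 + 7919) = -41559*(-10950) = 455071050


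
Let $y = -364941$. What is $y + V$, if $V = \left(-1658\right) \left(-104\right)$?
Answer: $-192509$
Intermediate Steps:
$V = 172432$
$y + V = -364941 + 172432 = -192509$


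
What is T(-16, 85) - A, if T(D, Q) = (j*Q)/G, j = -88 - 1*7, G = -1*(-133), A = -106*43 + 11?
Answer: 31404/7 ≈ 4486.3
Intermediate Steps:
A = -4547 (A = -4558 + 11 = -4547)
G = 133
j = -95 (j = -88 - 7 = -95)
T(D, Q) = -5*Q/7 (T(D, Q) = -95*Q/133 = -95*Q*(1/133) = -5*Q/7)
T(-16, 85) - A = -5/7*85 - 1*(-4547) = -425/7 + 4547 = 31404/7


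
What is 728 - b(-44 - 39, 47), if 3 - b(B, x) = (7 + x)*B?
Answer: -3757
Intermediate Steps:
b(B, x) = 3 - B*(7 + x) (b(B, x) = 3 - (7 + x)*B = 3 - B*(7 + x))
728 - b(-44 - 39, 47) = 728 - (3 - 7*(-44 - 39) - 1*(-44 - 39)*47) = 728 - (3 - 7*(-83) - 1*(-83)*47) = 728 - (3 + 581 + 3901) = 728 - 1*4485 = 728 - 4485 = -3757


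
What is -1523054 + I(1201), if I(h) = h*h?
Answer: -80653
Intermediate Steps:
I(h) = h²
-1523054 + I(1201) = -1523054 + 1201² = -1523054 + 1442401 = -80653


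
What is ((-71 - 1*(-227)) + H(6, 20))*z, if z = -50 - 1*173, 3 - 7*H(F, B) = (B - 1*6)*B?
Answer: -181745/7 ≈ -25964.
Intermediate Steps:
H(F, B) = 3/7 - B*(-6 + B)/7 (H(F, B) = 3/7 - (B - 1*6)*B/7 = 3/7 - (B - 6)*B/7 = 3/7 - (-6 + B)*B/7 = 3/7 - B*(-6 + B)/7)
z = -223 (z = -50 - 173 = -223)
((-71 - 1*(-227)) + H(6, 20))*z = ((-71 - 1*(-227)) + (3/7 - ⅐*20² + (6/7)*20))*(-223) = ((-71 + 227) + (3/7 - ⅐*400 + 120/7))*(-223) = (156 + (3/7 - 400/7 + 120/7))*(-223) = (156 - 277/7)*(-223) = (815/7)*(-223) = -181745/7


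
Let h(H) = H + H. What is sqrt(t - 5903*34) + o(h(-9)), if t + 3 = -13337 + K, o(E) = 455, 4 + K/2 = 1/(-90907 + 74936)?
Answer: 455 + 2*I*sqrt(13649585411998)/15971 ≈ 455.0 + 462.66*I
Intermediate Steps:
K = -127770/15971 (K = -8 + 2/(-90907 + 74936) = -8 + 2/(-15971) = -8 + 2*(-1/15971) = -8 - 2/15971 = -127770/15971 ≈ -8.0001)
h(H) = 2*H
t = -213180910/15971 (t = -3 + (-13337 - 127770/15971) = -3 - 213132997/15971 = -213180910/15971 ≈ -13348.)
sqrt(t - 5903*34) + o(h(-9)) = sqrt(-213180910/15971 - 5903*34) + 455 = sqrt(-213180910/15971 - 200702) + 455 = sqrt(-3418592552/15971) + 455 = 2*I*sqrt(13649585411998)/15971 + 455 = 455 + 2*I*sqrt(13649585411998)/15971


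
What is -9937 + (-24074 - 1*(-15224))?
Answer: -18787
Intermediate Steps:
-9937 + (-24074 - 1*(-15224)) = -9937 + (-24074 + 15224) = -9937 - 8850 = -18787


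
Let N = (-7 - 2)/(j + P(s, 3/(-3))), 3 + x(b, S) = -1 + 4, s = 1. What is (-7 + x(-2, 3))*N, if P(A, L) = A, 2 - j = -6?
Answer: 7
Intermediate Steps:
j = 8 (j = 2 - 1*(-6) = 2 + 6 = 8)
x(b, S) = 0 (x(b, S) = -3 + (-1 + 4) = -3 + 3 = 0)
N = -1 (N = (-7 - 2)/(8 + 1) = -9/9 = -9*⅑ = -1)
(-7 + x(-2, 3))*N = (-7 + 0)*(-1) = -7*(-1) = 7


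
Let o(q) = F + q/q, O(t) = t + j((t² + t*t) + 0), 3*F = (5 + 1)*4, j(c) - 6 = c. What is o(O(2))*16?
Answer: 144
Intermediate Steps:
j(c) = 6 + c
F = 8 (F = ((5 + 1)*4)/3 = (6*4)/3 = (⅓)*24 = 8)
O(t) = 6 + t + 2*t² (O(t) = t + (6 + ((t² + t*t) + 0)) = t + (6 + ((t² + t²) + 0)) = t + (6 + (2*t² + 0)) = t + (6 + 2*t²) = 6 + t + 2*t²)
o(q) = 9 (o(q) = 8 + q/q = 8 + 1 = 9)
o(O(2))*16 = 9*16 = 144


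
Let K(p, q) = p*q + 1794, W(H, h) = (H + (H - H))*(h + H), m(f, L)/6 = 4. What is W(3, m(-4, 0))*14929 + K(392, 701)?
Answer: 1485835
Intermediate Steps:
m(f, L) = 24 (m(f, L) = 6*4 = 24)
W(H, h) = H*(H + h) (W(H, h) = (H + 0)*(H + h) = H*(H + h))
K(p, q) = 1794 + p*q
W(3, m(-4, 0))*14929 + K(392, 701) = (3*(3 + 24))*14929 + (1794 + 392*701) = (3*27)*14929 + (1794 + 274792) = 81*14929 + 276586 = 1209249 + 276586 = 1485835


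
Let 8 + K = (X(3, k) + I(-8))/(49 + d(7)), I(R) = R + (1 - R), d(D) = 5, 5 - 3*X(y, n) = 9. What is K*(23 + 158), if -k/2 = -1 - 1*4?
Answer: -234757/162 ≈ -1449.1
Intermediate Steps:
k = 10 (k = -2*(-1 - 1*4) = -2*(-1 - 4) = -2*(-5) = 10)
X(y, n) = -4/3 (X(y, n) = 5/3 - ⅓*9 = 5/3 - 3 = -4/3)
I(R) = 1
K = -1297/162 (K = -8 + (-4/3 + 1)/(49 + 5) = -8 - ⅓/54 = -8 - ⅓*1/54 = -8 - 1/162 = -1297/162 ≈ -8.0062)
K*(23 + 158) = -1297*(23 + 158)/162 = -1297/162*181 = -234757/162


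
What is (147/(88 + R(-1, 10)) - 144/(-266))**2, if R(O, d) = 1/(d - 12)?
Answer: 54552996/11055625 ≈ 4.9344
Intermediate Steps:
R(O, d) = 1/(-12 + d)
(147/(88 + R(-1, 10)) - 144/(-266))**2 = (147/(88 + 1/(-12 + 10)) - 144/(-266))**2 = (147/(88 + 1/(-2)) - 144*(-1/266))**2 = (147/(88 - 1/2) + 72/133)**2 = (147/(175/2) + 72/133)**2 = (147*(2/175) + 72/133)**2 = (42/25 + 72/133)**2 = (7386/3325)**2 = 54552996/11055625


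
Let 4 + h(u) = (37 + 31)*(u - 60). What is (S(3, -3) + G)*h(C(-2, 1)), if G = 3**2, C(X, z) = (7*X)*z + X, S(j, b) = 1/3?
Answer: -48272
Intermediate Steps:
S(j, b) = 1/3
C(X, z) = X + 7*X*z (C(X, z) = 7*X*z + X = X + 7*X*z)
h(u) = -4084 + 68*u (h(u) = -4 + (37 + 31)*(u - 60) = -4 + 68*(-60 + u) = -4 + (-4080 + 68*u) = -4084 + 68*u)
G = 9
(S(3, -3) + G)*h(C(-2, 1)) = (1/3 + 9)*(-4084 + 68*(-2*(1 + 7*1))) = 28*(-4084 + 68*(-2*(1 + 7)))/3 = 28*(-4084 + 68*(-2*8))/3 = 28*(-4084 + 68*(-16))/3 = 28*(-4084 - 1088)/3 = (28/3)*(-5172) = -48272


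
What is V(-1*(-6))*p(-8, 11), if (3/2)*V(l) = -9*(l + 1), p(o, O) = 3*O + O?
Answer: -1848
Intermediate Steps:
p(o, O) = 4*O
V(l) = -6 - 6*l (V(l) = 2*(-9*(l + 1))/3 = 2*(-9*(1 + l))/3 = 2*(-9 - 9*l)/3 = -6 - 6*l)
V(-1*(-6))*p(-8, 11) = (-6 - (-6)*(-6))*(4*11) = (-6 - 6*6)*44 = (-6 - 36)*44 = -42*44 = -1848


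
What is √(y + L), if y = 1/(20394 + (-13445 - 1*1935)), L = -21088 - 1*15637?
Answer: I*√923273693086/5014 ≈ 191.64*I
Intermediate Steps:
L = -36725 (L = -21088 - 15637 = -36725)
y = 1/5014 (y = 1/(20394 + (-13445 - 1935)) = 1/(20394 - 15380) = 1/5014 ≈ 0.00019944)
√(y + L) = √(1/5014 - 36725) = √(-184139149/5014) = I*√923273693086/5014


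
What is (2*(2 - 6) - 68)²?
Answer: 5776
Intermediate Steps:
(2*(2 - 6) - 68)² = (2*(-4) - 68)² = (-8 - 68)² = (-76)² = 5776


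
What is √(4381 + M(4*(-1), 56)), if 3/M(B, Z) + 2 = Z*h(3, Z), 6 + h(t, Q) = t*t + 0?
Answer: √120723334/166 ≈ 66.189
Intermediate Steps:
h(t, Q) = -6 + t² (h(t, Q) = -6 + (t*t + 0) = -6 + (t² + 0) = -6 + t²)
M(B, Z) = 3/(-2 + 3*Z) (M(B, Z) = 3/(-2 + Z*(-6 + 3²)) = 3/(-2 + Z*(-6 + 9)) = 3/(-2 + Z*3) = 3/(-2 + 3*Z))
√(4381 + M(4*(-1), 56)) = √(4381 + 3/(-2 + 3*56)) = √(4381 + 3/(-2 + 168)) = √(4381 + 3/166) = √(727249/166) = √120723334/166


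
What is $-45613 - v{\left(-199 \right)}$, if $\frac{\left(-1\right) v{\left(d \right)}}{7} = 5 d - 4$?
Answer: $-52606$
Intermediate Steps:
$v{\left(d \right)} = 28 - 35 d$ ($v{\left(d \right)} = - 7 \left(5 d - 4\right) = - 7 \left(-4 + 5 d\right) = 28 - 35 d$)
$-45613 - v{\left(-199 \right)} = -45613 - \left(28 - -6965\right) = -45613 - \left(28 + 6965\right) = -45613 - 6993 = -52606$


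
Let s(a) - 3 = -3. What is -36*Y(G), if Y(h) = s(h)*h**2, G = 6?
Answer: 0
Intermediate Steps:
s(a) = 0 (s(a) = 3 - 3 = 0)
Y(h) = 0 (Y(h) = 0*h**2 = 0)
-36*Y(G) = -36*0 = 0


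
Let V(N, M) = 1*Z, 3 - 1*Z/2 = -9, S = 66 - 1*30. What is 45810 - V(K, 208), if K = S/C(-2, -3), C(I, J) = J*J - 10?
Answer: 45786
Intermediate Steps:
C(I, J) = -10 + J² (C(I, J) = J² - 10 = -10 + J²)
S = 36 (S = 66 - 30 = 36)
Z = 24 (Z = 6 - 2*(-9) = 6 + 18 = 24)
K = -36 (K = 36/(-10 + (-3)²) = 36/(-10 + 9) = 36/(-1) = 36*(-1) = -36)
V(N, M) = 24 (V(N, M) = 1*24 = 24)
45810 - V(K, 208) = 45810 - 1*24 = 45810 - 24 = 45786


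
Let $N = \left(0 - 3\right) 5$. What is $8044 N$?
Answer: $-120660$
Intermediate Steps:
$N = -15$ ($N = \left(-3\right) 5 = -15$)
$8044 N = 8044 \left(-15\right) = -120660$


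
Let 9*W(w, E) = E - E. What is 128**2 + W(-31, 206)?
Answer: 16384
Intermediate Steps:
W(w, E) = 0 (W(w, E) = (E - E)/9 = (1/9)*0 = 0)
128**2 + W(-31, 206) = 128**2 + 0 = 16384 + 0 = 16384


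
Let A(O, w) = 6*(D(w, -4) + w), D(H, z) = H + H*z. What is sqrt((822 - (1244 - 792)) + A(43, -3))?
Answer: sqrt(406) ≈ 20.149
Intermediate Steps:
A(O, w) = -12*w (A(O, w) = 6*(w*(1 - 4) + w) = 6*(w*(-3) + w) = 6*(-3*w + w) = 6*(-2*w) = -12*w)
sqrt((822 - (1244 - 792)) + A(43, -3)) = sqrt((822 - (1244 - 792)) - 12*(-3)) = sqrt((822 - 1*452) + 36) = sqrt((822 - 452) + 36) = sqrt(370 + 36) = sqrt(406)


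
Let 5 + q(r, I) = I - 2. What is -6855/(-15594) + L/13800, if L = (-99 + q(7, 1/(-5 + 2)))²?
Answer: 17668493/14034600 ≈ 1.2589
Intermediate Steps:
q(r, I) = -7 + I (q(r, I) = -5 + (I - 2) = -5 + (-2 + I) = -7 + I)
L = 101761/9 (L = (-99 + (-7 + 1/(-5 + 2)))² = (-99 + (-7 + 1/(-3)))² = (-99 + (-7 - ⅓))² = (-99 - 22/3)² = (-319/3)² = 101761/9 ≈ 11307.)
-6855/(-15594) + L/13800 = -6855/(-15594) + (101761/9)/13800 = -6855*(-1/15594) + (101761/9)*(1/13800) = 2285/5198 + 101761/124200 = 17668493/14034600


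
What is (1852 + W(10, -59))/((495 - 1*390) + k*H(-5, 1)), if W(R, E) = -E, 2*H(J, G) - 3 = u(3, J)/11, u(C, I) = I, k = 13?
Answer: 3003/191 ≈ 15.723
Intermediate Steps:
H(J, G) = 3/2 + J/22 (H(J, G) = 3/2 + (J/11)/2 = 3/2 + J/22)
(1852 + W(10, -59))/((495 - 1*390) + k*H(-5, 1)) = (1852 - 1*(-59))/((495 - 1*390) + 13*(3/2 + (1/22)*(-5))) = (1852 + 59)/((495 - 390) + 13*(3/2 - 5/22)) = 1911/(105 + 13*(14/11)) = 1911/(105 + 182/11) = 1911/(1337/11) = 1911*(11/1337) = 3003/191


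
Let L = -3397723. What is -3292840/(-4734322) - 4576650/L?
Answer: 16427746492310/8042957374403 ≈ 2.0425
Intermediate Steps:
-3292840/(-4734322) - 4576650/L = -3292840/(-4734322) - 4576650/(-3397723) = -3292840*(-1/4734322) - 4576650*(-1/3397723) = 1646420/2367161 + 4576650/3397723 = 16427746492310/8042957374403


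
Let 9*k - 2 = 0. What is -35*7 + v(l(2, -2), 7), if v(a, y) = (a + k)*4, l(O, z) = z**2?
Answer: -2053/9 ≈ -228.11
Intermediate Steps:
k = 2/9 (k = 2/9 + (1/9)*0 = 2/9 + 0 = 2/9 ≈ 0.22222)
v(a, y) = 8/9 + 4*a (v(a, y) = (a + 2/9)*4 = (2/9 + a)*4 = 8/9 + 4*a)
-35*7 + v(l(2, -2), 7) = -35*7 + (8/9 + 4*(-2)**2) = -245 + (8/9 + 4*4) = -245 + (8/9 + 16) = -245 + 152/9 = -2053/9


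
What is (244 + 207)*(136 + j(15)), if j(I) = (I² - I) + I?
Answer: 162811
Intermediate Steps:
j(I) = I²
(244 + 207)*(136 + j(15)) = (244 + 207)*(136 + 15²) = 451*(136 + 225) = 451*361 = 162811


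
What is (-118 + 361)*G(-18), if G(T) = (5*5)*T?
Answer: -109350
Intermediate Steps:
G(T) = 25*T
(-118 + 361)*G(-18) = (-118 + 361)*(25*(-18)) = 243*(-450) = -109350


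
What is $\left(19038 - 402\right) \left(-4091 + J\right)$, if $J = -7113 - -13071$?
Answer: $34793412$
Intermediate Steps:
$J = 5958$ ($J = -7113 + 13071 = 5958$)
$\left(19038 - 402\right) \left(-4091 + J\right) = \left(19038 - 402\right) \left(-4091 + 5958\right) = 18636 \cdot 1867 = 34793412$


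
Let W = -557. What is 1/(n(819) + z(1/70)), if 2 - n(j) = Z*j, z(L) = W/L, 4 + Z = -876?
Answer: 1/681732 ≈ 1.4669e-6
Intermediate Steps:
Z = -880 (Z = -4 - 876 = -880)
z(L) = -557/L
n(j) = 2 + 880*j (n(j) = 2 - (-880)*j = 2 + 880*j)
1/(n(819) + z(1/70)) = 1/((2 + 880*819) - 557/(1/70)) = 1/((2 + 720720) - 557/1/70) = 1/(720722 - 557*70) = 1/(720722 - 38990) = 1/681732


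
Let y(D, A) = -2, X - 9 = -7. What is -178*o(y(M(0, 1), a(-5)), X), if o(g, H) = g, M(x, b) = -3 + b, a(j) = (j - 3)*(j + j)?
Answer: 356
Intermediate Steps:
X = 2 (X = 9 - 7 = 2)
a(j) = 2*j*(-3 + j) (a(j) = (-3 + j)*(2*j) = 2*j*(-3 + j))
-178*o(y(M(0, 1), a(-5)), X) = -178*(-2) = 356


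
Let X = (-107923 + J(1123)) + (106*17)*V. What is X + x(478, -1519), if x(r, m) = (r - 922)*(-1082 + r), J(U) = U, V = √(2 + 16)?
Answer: 161376 + 5406*√2 ≈ 1.6902e+5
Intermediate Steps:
V = 3*√2 (V = √18 = 3*√2 ≈ 4.2426)
x(r, m) = (-1082 + r)*(-922 + r) (x(r, m) = (-922 + r)*(-1082 + r) = (-1082 + r)*(-922 + r))
X = -106800 + 5406*√2 (X = (-107923 + 1123) + (106*17)*(3*√2) = -106800 + 1802*(3*√2) = -106800 + 5406*√2 ≈ -99155.)
X + x(478, -1519) = (-106800 + 5406*√2) + (997604 + 478² - 2004*478) = (-106800 + 5406*√2) + (997604 + 228484 - 957912) = (-106800 + 5406*√2) + 268176 = 161376 + 5406*√2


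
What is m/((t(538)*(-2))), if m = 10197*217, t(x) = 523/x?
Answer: -595229481/523 ≈ -1.1381e+6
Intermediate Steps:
m = 2212749
m/((t(538)*(-2))) = 2212749/(((523/538)*(-2))) = 2212749/(-523/269) = 2212749*(-269/523) = -595229481/523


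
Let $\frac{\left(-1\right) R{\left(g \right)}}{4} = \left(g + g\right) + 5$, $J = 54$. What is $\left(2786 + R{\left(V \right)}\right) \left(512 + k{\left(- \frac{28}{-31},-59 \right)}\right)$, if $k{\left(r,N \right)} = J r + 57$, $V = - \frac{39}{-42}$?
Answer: $\frac{369805810}{217} \approx 1.7042 \cdot 10^{6}$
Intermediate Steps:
$V = \frac{13}{14}$ ($V = \left(-39\right) \left(- \frac{1}{42}\right) = \frac{13}{14} \approx 0.92857$)
$R{\left(g \right)} = -20 - 8 g$ ($R{\left(g \right)} = - 4 \left(\left(g + g\right) + 5\right) = - 4 \left(2 g + 5\right) = - 4 \left(5 + 2 g\right) = -20 - 8 g$)
$k{\left(r,N \right)} = 57 + 54 r$ ($k{\left(r,N \right)} = 54 r + 57 = 57 + 54 r$)
$\left(2786 + R{\left(V \right)}\right) \left(512 + k{\left(- \frac{28}{-31},-59 \right)}\right) = \left(2786 - \frac{192}{7}\right) \left(512 + \left(57 + 54 \left(- \frac{28}{-31}\right)\right)\right) = \left(2786 - \frac{192}{7}\right) \left(512 + \left(57 + 54 \left(\left(-28\right) \left(- \frac{1}{31}\right)\right)\right)\right) = \left(2786 - \frac{192}{7}\right) \left(512 + \left(57 + 54 \cdot \frac{28}{31}\right)\right) = \frac{19310 \left(512 + \left(57 + \frac{1512}{31}\right)\right)}{7} = \frac{19310 \left(512 + \frac{3279}{31}\right)}{7} = \frac{19310}{7} \cdot \frac{19151}{31} = \frac{369805810}{217}$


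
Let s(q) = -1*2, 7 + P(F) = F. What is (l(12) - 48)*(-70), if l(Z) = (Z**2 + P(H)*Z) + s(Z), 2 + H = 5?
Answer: -3220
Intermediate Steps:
H = 3 (H = -2 + 5 = 3)
P(F) = -7 + F
s(q) = -2
l(Z) = -2 + Z**2 - 4*Z (l(Z) = (Z**2 + (-7 + 3)*Z) - 2 = (Z**2 - 4*Z) - 2 = -2 + Z**2 - 4*Z)
(l(12) - 48)*(-70) = ((-2 + 12**2 - 4*12) - 48)*(-70) = ((-2 + 144 - 48) - 48)*(-70) = (94 - 48)*(-70) = 46*(-70) = -3220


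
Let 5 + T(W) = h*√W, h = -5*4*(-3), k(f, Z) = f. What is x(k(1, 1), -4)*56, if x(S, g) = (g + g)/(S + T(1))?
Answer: -8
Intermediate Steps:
h = 60 (h = -20*(-3) = 60)
T(W) = -5 + 60*√W
x(S, g) = 2*g/(55 + S) (x(S, g) = (g + g)/(S + (-5 + 60*√1)) = (2*g)/(S + (-5 + 60*1)) = (2*g)/(S + (-5 + 60)) = (2*g)/(S + 55) = (2*g)/(55 + S) = 2*g/(55 + S))
x(k(1, 1), -4)*56 = (2*(-4)/(55 + 1))*56 = (2*(-4)/56)*56 = (2*(-4)*(1/56))*56 = -⅐*56 = -8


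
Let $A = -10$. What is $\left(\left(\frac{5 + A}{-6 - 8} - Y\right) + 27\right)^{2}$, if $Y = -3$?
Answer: $\frac{180625}{196} \approx 921.56$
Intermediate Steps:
$\left(\left(\frac{5 + A}{-6 - 8} - Y\right) + 27\right)^{2} = \left(\left(\frac{5 - 10}{-6 - 8} - -3\right) + 27\right)^{2} = \left(\left(- \frac{5}{-14} + 3\right) + 27\right)^{2} = \left(\left(\left(-5\right) \left(- \frac{1}{14}\right) + 3\right) + 27\right)^{2} = \left(\left(\frac{5}{14} + 3\right) + 27\right)^{2} = \left(\frac{47}{14} + 27\right)^{2} = \left(\frac{425}{14}\right)^{2} = \frac{180625}{196}$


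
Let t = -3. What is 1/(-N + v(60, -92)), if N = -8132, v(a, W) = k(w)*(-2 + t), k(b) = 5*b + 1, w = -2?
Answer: 1/8177 ≈ 0.00012229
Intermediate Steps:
k(b) = 1 + 5*b
v(a, W) = 45 (v(a, W) = (1 + 5*(-2))*(-2 - 3) = (1 - 10)*(-5) = -9*(-5) = 45)
1/(-N + v(60, -92)) = 1/(-1*(-8132) + 45) = 1/(8132 + 45) = 1/8177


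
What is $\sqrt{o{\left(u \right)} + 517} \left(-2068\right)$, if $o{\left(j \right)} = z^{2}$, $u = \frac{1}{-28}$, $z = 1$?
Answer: $- 2068 \sqrt{518} \approx -47067.0$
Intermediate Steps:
$u = - \frac{1}{28} \approx -0.035714$
$o{\left(j \right)} = 1$ ($o{\left(j \right)} = 1^{2} = 1$)
$\sqrt{o{\left(u \right)} + 517} \left(-2068\right) = \sqrt{1 + 517} \left(-2068\right) = \sqrt{518} \left(-2068\right) = - 2068 \sqrt{518}$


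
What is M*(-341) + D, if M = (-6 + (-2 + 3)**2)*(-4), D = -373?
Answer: -7193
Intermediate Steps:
M = 20 (M = (-6 + 1**2)*(-4) = (-6 + 1)*(-4) = -5*(-4) = 20)
M*(-341) + D = 20*(-341) - 373 = -6820 - 373 = -7193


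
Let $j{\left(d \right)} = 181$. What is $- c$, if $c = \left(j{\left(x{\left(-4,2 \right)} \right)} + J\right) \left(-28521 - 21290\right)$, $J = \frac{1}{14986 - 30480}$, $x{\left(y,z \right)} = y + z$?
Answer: $\frac{139690615943}{15494} \approx 9.0158 \cdot 10^{6}$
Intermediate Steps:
$J = - \frac{1}{15494}$ ($J = \frac{1}{-15494} = - \frac{1}{15494} \approx -6.4541 \cdot 10^{-5}$)
$c = - \frac{139690615943}{15494}$ ($c = \left(181 - \frac{1}{15494}\right) \left(-28521 - 21290\right) = \frac{2804413}{15494} \left(-49811\right) = - \frac{139690615943}{15494} \approx -9.0158 \cdot 10^{6}$)
$- c = \left(-1\right) \left(- \frac{139690615943}{15494}\right) = \frac{139690615943}{15494}$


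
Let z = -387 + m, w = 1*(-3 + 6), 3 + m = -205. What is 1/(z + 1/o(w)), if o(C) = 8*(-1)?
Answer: -8/4761 ≈ -0.0016803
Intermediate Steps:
m = -208 (m = -3 - 205 = -208)
w = 3 (w = 1*3 = 3)
z = -595 (z = -387 - 208 = -595)
o(C) = -8
1/(z + 1/o(w)) = 1/(-595 + 1/(-8)) = 1/(-595 - ⅛) = 1/(-4761/8) = -8/4761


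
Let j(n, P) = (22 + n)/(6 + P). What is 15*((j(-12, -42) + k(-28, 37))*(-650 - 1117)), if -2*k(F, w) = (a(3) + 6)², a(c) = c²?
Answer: 2989175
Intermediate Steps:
j(n, P) = (22 + n)/(6 + P)
k(F, w) = -225/2 (k(F, w) = -(3² + 6)²/2 = -(9 + 6)²/2 = -½*15² = -½*225 = -225/2)
15*((j(-12, -42) + k(-28, 37))*(-650 - 1117)) = 15*(((22 - 12)/(6 - 42) - 225/2)*(-650 - 1117)) = 15*((10/(-36) - 225/2)*(-1767)) = 15*((-1/36*10 - 225/2)*(-1767)) = 15*((-5/18 - 225/2)*(-1767)) = 15*(-1015/9*(-1767)) = 15*(597835/3) = 2989175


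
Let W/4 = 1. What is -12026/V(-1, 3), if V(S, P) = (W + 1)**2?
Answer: -12026/25 ≈ -481.04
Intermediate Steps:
W = 4 (W = 4*1 = 4)
V(S, P) = 25 (V(S, P) = (4 + 1)**2 = 5**2 = 25)
-12026/V(-1, 3) = -12026/25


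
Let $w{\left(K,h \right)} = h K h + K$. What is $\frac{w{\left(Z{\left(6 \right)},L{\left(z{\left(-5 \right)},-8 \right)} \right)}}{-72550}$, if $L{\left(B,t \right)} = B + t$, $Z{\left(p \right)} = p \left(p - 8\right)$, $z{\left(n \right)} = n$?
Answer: $\frac{204}{7255} \approx 0.028119$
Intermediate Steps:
$Z{\left(p \right)} = p \left(-8 + p\right)$
$w{\left(K,h \right)} = K + K h^{2}$ ($w{\left(K,h \right)} = K h h + K = K h^{2} + K = K + K h^{2}$)
$\frac{w{\left(Z{\left(6 \right)},L{\left(z{\left(-5 \right)},-8 \right)} \right)}}{-72550} = \frac{6 \left(-8 + 6\right) \left(1 + \left(-5 - 8\right)^{2}\right)}{-72550} = 6 \left(-2\right) \left(1 + \left(-13\right)^{2}\right) \left(- \frac{1}{72550}\right) = - 12 \left(1 + 169\right) \left(- \frac{1}{72550}\right) = \left(-12\right) 170 \left(- \frac{1}{72550}\right) = \left(-2040\right) \left(- \frac{1}{72550}\right) = \frac{204}{7255}$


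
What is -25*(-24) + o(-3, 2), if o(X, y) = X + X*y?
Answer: 591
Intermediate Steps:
-25*(-24) + o(-3, 2) = -25*(-24) - 3*(1 + 2) = 600 - 3*3 = 600 - 9 = 591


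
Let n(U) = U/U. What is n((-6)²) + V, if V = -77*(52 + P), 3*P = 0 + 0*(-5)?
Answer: -4003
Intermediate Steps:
P = 0 (P = (0 + 0*(-5))/3 = (0 + 0)/3 = (⅓)*0 = 0)
n(U) = 1
V = -4004 (V = -77*(52 + 0) = -77*52 = -4004)
n((-6)²) + V = 1 - 4004 = -4003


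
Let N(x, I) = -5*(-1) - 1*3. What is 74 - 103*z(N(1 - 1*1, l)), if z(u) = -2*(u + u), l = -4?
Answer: 898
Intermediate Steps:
N(x, I) = 2 (N(x, I) = 5 - 3 = 2)
z(u) = -4*u
74 - 103*z(N(1 - 1*1, l)) = 74 - (-412)*2 = 74 - 103*(-8) = 74 + 824 = 898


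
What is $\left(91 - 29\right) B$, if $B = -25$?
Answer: $-1550$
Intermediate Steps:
$\left(91 - 29\right) B = \left(91 - 29\right) \left(-25\right) = 62 \left(-25\right) = -1550$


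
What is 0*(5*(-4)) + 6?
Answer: 6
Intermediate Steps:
0*(5*(-4)) + 6 = 0*(-20) + 6 = 0 + 6 = 6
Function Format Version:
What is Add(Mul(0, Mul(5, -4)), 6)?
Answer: 6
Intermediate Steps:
Add(Mul(0, Mul(5, -4)), 6) = Add(Mul(0, -20), 6) = Add(0, 6) = 6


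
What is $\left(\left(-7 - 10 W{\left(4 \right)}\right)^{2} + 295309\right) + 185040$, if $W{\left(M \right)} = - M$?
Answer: $481438$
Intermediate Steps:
$\left(\left(-7 - 10 W{\left(4 \right)}\right)^{2} + 295309\right) + 185040 = \left(\left(-7 - 10 \left(\left(-1\right) 4\right)\right)^{2} + 295309\right) + 185040 = \left(\left(-7 - -40\right)^{2} + 295309\right) + 185040 = \left(\left(-7 + 40\right)^{2} + 295309\right) + 185040 = \left(33^{2} + 295309\right) + 185040 = \left(1089 + 295309\right) + 185040 = 296398 + 185040 = 481438$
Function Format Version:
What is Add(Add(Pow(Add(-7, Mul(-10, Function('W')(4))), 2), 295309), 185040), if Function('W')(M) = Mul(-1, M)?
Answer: 481438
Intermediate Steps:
Add(Add(Pow(Add(-7, Mul(-10, Function('W')(4))), 2), 295309), 185040) = Add(Add(Pow(Add(-7, Mul(-10, Mul(-1, 4))), 2), 295309), 185040) = Add(Add(Pow(Add(-7, Mul(-10, -4)), 2), 295309), 185040) = Add(Add(Pow(Add(-7, 40), 2), 295309), 185040) = Add(Add(Pow(33, 2), 295309), 185040) = Add(Add(1089, 295309), 185040) = Add(296398, 185040) = 481438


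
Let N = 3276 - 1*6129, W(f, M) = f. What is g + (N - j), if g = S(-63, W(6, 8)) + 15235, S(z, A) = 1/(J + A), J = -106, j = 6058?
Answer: 632399/100 ≈ 6324.0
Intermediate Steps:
N = -2853 (N = 3276 - 6129 = -2853)
S(z, A) = 1/(-106 + A)
g = 1523499/100 (g = 1/(-106 + 6) + 15235 = 1/(-100) + 15235 = -1/100 + 15235 = 1523499/100 ≈ 15235.)
g + (N - j) = 1523499/100 + (-2853 - 1*6058) = 1523499/100 + (-2853 - 6058) = 1523499/100 - 8911 = 632399/100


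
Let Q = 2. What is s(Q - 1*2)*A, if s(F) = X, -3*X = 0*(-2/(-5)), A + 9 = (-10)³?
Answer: 0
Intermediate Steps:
A = -1009 (A = -9 + (-10)³ = -9 - 1000 = -1009)
X = 0 (X = -0*(-2/(-5)) = -0*(-2*(-⅕)) = -0*2/5 = -⅓*0 = 0)
s(F) = 0
s(Q - 1*2)*A = 0*(-1009) = 0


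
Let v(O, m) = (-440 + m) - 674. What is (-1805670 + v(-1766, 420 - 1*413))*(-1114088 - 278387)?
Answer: 2515891803075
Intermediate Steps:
v(O, m) = -1114 + m
(-1805670 + v(-1766, 420 - 1*413))*(-1114088 - 278387) = (-1805670 + (-1114 + (420 - 1*413)))*(-1114088 - 278387) = (-1805670 + (-1114 + (420 - 413)))*(-1392475) = (-1805670 + (-1114 + 7))*(-1392475) = (-1805670 - 1107)*(-1392475) = -1806777*(-1392475) = 2515891803075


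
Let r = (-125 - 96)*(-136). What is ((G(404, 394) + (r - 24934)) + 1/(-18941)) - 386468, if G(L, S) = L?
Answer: -7215422423/18941 ≈ -3.8094e+5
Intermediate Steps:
r = 30056 (r = -221*(-136) = 30056)
((G(404, 394) + (r - 24934)) + 1/(-18941)) - 386468 = ((404 + (30056 - 24934)) + 1/(-18941)) - 386468 = ((404 + 5122) - 1/18941) - 386468 = (5526 - 1/18941) - 386468 = 104667965/18941 - 386468 = -7215422423/18941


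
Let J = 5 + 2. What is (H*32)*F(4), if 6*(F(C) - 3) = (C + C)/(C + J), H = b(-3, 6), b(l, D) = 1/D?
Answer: 1648/99 ≈ 16.646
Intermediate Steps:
J = 7
H = ⅙ (H = 1/6 = ⅙ ≈ 0.16667)
F(C) = 3 + C/(3*(7 + C)) (F(C) = 3 + ((C + C)/(C + 7))/6 = 3 + ((2*C)/(7 + C))/6 = 3 + (2*C/(7 + C))/6 = 3 + C/(3*(7 + C)))
(H*32)*F(4) = ((⅙)*32)*((63 + 10*4)/(3*(7 + 4))) = 16*((⅓)*(63 + 40)/11)/3 = 16*((⅓)*(1/11)*103)/3 = (16/3)*(103/33) = 1648/99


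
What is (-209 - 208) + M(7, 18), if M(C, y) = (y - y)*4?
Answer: -417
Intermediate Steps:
M(C, y) = 0 (M(C, y) = 0*4 = 0)
(-209 - 208) + M(7, 18) = (-209 - 208) + 0 = -417 + 0 = -417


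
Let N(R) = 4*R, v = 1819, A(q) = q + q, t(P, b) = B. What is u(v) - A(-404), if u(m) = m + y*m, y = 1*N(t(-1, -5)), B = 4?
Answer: 31731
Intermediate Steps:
t(P, b) = 4
A(q) = 2*q
y = 16 (y = 1*(4*4) = 1*16 = 16)
u(m) = 17*m (u(m) = m + 16*m = 17*m)
u(v) - A(-404) = 17*1819 - 2*(-404) = 30923 - 1*(-808) = 30923 + 808 = 31731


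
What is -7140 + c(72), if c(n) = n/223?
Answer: -1592148/223 ≈ -7139.7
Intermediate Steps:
c(n) = n/223 (c(n) = n*(1/223) = n/223)
-7140 + c(72) = -7140 + (1/223)*72 = -7140 + 72/223 = -1592148/223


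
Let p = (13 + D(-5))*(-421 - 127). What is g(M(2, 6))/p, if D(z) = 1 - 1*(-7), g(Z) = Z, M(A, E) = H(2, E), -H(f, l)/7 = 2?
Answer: 1/822 ≈ 0.0012165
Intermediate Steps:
H(f, l) = -14 (H(f, l) = -7*2 = -14)
M(A, E) = -14
D(z) = 8 (D(z) = 1 + 7 = 8)
p = -11508 (p = (13 + 8)*(-421 - 127) = 21*(-548) = -11508)
g(M(2, 6))/p = -14/(-11508) = -14*(-1/11508) = 1/822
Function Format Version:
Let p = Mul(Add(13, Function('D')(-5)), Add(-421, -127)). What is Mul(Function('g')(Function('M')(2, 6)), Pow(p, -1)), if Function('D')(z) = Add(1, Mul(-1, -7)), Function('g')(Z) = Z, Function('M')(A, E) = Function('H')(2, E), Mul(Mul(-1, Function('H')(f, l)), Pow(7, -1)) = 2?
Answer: Rational(1, 822) ≈ 0.0012165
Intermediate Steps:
Function('H')(f, l) = -14 (Function('H')(f, l) = Mul(-7, 2) = -14)
Function('M')(A, E) = -14
Function('D')(z) = 8 (Function('D')(z) = Add(1, 7) = 8)
p = -11508 (p = Mul(Add(13, 8), Add(-421, -127)) = Mul(21, -548) = -11508)
Mul(Function('g')(Function('M')(2, 6)), Pow(p, -1)) = Mul(-14, Pow(-11508, -1)) = Mul(-14, Rational(-1, 11508)) = Rational(1, 822)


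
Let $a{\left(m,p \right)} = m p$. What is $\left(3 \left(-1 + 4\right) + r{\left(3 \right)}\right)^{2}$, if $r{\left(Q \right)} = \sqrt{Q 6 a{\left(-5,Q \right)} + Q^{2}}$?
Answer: $-180 + 54 i \sqrt{29} \approx -180.0 + 290.8 i$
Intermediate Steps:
$r{\left(Q \right)} = \sqrt{29} \sqrt{- Q^{2}}$ ($r{\left(Q \right)} = \sqrt{Q 6 \left(- 5 Q\right) + Q^{2}} = \sqrt{6 Q \left(- 5 Q\right) + Q^{2}} = \sqrt{- 30 Q^{2} + Q^{2}} = \sqrt{- 29 Q^{2}} = \sqrt{29} \sqrt{- Q^{2}}$)
$\left(3 \left(-1 + 4\right) + r{\left(3 \right)}\right)^{2} = \left(3 \left(-1 + 4\right) + \sqrt{29} \sqrt{- 3^{2}}\right)^{2} = \left(3 \cdot 3 + \sqrt{29} \sqrt{\left(-1\right) 9}\right)^{2} = \left(9 + \sqrt{29} \sqrt{-9}\right)^{2} = \left(9 + \sqrt{29} \cdot 3 i\right)^{2} = \left(9 + 3 i \sqrt{29}\right)^{2}$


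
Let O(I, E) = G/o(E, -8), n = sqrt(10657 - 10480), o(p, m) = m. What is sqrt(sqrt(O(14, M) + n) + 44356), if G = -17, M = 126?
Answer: sqrt(177424 + sqrt(2)*sqrt(17 + 8*sqrt(177)))/2 ≈ 210.62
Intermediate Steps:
n = sqrt(177) ≈ 13.304
O(I, E) = 17/8 (O(I, E) = -17/(-8) = -17*(-1/8) = 17/8)
sqrt(sqrt(O(14, M) + n) + 44356) = sqrt(sqrt(17/8 + sqrt(177)) + 44356) = sqrt(44356 + sqrt(17/8 + sqrt(177)))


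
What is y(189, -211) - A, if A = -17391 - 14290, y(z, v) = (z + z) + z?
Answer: 32248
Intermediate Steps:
y(z, v) = 3*z (y(z, v) = 2*z + z = 3*z)
A = -31681
y(189, -211) - A = 3*189 - 1*(-31681) = 567 + 31681 = 32248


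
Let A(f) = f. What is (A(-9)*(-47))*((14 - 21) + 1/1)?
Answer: -2538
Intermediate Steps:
(A(-9)*(-47))*((14 - 21) + 1/1) = (-9*(-47))*((14 - 21) + 1/1) = 423*(-7 + 1) = 423*(-6) = -2538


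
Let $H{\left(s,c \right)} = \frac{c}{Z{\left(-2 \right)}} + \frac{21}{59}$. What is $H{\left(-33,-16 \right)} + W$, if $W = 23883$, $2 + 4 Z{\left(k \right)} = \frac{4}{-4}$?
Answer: $\frac{4231130}{177} \approx 23905.0$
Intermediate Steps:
$Z{\left(k \right)} = - \frac{3}{4}$ ($Z{\left(k \right)} = - \frac{1}{2} + \frac{4 \frac{1}{-4}}{4} = - \frac{1}{2} + \frac{4 \left(- \frac{1}{4}\right)}{4} = - \frac{1}{2} + \frac{1}{4} \left(-1\right) = - \frac{1}{2} - \frac{1}{4} = - \frac{3}{4}$)
$H{\left(s,c \right)} = \frac{21}{59} - \frac{4 c}{3}$ ($H{\left(s,c \right)} = \frac{c}{- \frac{3}{4}} + \frac{21}{59} = c \left(- \frac{4}{3}\right) + 21 \cdot \frac{1}{59} = - \frac{4 c}{3} + \frac{21}{59} = \frac{21}{59} - \frac{4 c}{3}$)
$H{\left(-33,-16 \right)} + W = \left(\frac{21}{59} - - \frac{64}{3}\right) + 23883 = \left(\frac{21}{59} + \frac{64}{3}\right) + 23883 = \frac{3839}{177} + 23883 = \frac{4231130}{177}$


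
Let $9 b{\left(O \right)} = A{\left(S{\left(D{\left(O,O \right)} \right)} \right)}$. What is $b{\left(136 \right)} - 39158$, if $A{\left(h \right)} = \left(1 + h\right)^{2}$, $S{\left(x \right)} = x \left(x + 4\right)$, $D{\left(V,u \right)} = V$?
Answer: $40245251$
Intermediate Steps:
$S{\left(x \right)} = x \left(4 + x\right)$
$b{\left(O \right)} = \frac{\left(1 + O \left(4 + O\right)\right)^{2}}{9}$
$b{\left(136 \right)} - 39158 = \frac{\left(1 + 136 \left(4 + 136\right)\right)^{2}}{9} - 39158 = \frac{\left(1 + 136 \cdot 140\right)^{2}}{9} - 39158 = \frac{\left(1 + 19040\right)^{2}}{9} - 39158 = \frac{19041^{2}}{9} - 39158 = \frac{1}{9} \cdot 362559681 - 39158 = 40284409 - 39158 = 40245251$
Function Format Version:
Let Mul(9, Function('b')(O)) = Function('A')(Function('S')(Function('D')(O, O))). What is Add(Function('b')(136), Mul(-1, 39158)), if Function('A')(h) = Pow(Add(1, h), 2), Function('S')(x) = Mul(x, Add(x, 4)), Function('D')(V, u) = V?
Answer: 40245251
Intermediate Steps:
Function('S')(x) = Mul(x, Add(4, x))
Function('b')(O) = Mul(Rational(1, 9), Pow(Add(1, Mul(O, Add(4, O))), 2))
Add(Function('b')(136), Mul(-1, 39158)) = Add(Mul(Rational(1, 9), Pow(Add(1, Mul(136, Add(4, 136))), 2)), Mul(-1, 39158)) = Add(Mul(Rational(1, 9), Pow(Add(1, Mul(136, 140)), 2)), -39158) = Add(Mul(Rational(1, 9), Pow(Add(1, 19040), 2)), -39158) = Add(Mul(Rational(1, 9), Pow(19041, 2)), -39158) = Add(Mul(Rational(1, 9), 362559681), -39158) = Add(40284409, -39158) = 40245251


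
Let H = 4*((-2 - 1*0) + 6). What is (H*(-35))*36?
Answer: -20160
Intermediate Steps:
H = 16 (H = 4*((-2 + 0) + 6) = 4*(-2 + 6) = 4*4 = 16)
(H*(-35))*36 = (16*(-35))*36 = -560*36 = -20160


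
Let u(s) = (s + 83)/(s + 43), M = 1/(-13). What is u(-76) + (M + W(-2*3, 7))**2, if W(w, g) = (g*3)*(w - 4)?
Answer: 246124730/5577 ≈ 44132.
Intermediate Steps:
W(w, g) = 3*g*(-4 + w) (W(w, g) = (3*g)*(-4 + w) = 3*g*(-4 + w))
M = -1/13 ≈ -0.076923
u(s) = (83 + s)/(43 + s)
u(-76) + (M + W(-2*3, 7))**2 = (83 - 76)/(43 - 76) + (-1/13 + 3*7*(-4 - 2*3))**2 = 7/(-33) + (-1/13 + 3*7*(-4 - 6))**2 = -1/33*7 + (-1/13 + 3*7*(-10))**2 = -7/33 + (-1/13 - 210)**2 = -7/33 + (-2731/13)**2 = -7/33 + 7458361/169 = 246124730/5577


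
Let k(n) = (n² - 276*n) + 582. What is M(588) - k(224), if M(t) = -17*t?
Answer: 1070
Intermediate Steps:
k(n) = 582 + n² - 276*n
M(588) - k(224) = -17*588 - (582 + 224² - 276*224) = -9996 - (582 + 50176 - 61824) = -9996 - 1*(-11066) = -9996 + 11066 = 1070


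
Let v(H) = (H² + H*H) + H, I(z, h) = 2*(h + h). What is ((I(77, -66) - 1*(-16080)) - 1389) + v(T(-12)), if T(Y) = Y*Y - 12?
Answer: 49407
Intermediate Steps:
T(Y) = -12 + Y² (T(Y) = Y² - 12 = -12 + Y²)
I(z, h) = 4*h (I(z, h) = 2*(2*h) = 4*h)
v(H) = H + 2*H² (v(H) = (H² + H²) + H = 2*H² + H = H + 2*H²)
((I(77, -66) - 1*(-16080)) - 1389) + v(T(-12)) = ((4*(-66) - 1*(-16080)) - 1389) + (-12 + (-12)²)*(1 + 2*(-12 + (-12)²)) = ((-264 + 16080) - 1389) + (-12 + 144)*(1 + 2*(-12 + 144)) = (15816 - 1389) + 132*(1 + 2*132) = 14427 + 132*(1 + 264) = 14427 + 132*265 = 14427 + 34980 = 49407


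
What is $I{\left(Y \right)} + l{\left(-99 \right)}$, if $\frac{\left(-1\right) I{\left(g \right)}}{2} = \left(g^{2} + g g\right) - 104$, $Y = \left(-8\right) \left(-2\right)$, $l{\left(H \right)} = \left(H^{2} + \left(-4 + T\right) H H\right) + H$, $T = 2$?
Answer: $-10716$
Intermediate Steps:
$l{\left(H \right)} = H - H^{2}$ ($l{\left(H \right)} = \left(H^{2} + \left(-4 + 2\right) H H\right) + H = \left(H^{2} + - 2 H H\right) + H = \left(H^{2} - 2 H^{2}\right) + H = - H^{2} + H = H - H^{2}$)
$Y = 16$
$I{\left(g \right)} = 208 - 4 g^{2}$ ($I{\left(g \right)} = - 2 \left(\left(g^{2} + g g\right) - 104\right) = - 2 \left(\left(g^{2} + g^{2}\right) - 104\right) = - 2 \left(2 g^{2} - 104\right) = - 2 \left(-104 + 2 g^{2}\right) = 208 - 4 g^{2}$)
$I{\left(Y \right)} + l{\left(-99 \right)} = \left(208 - 4 \cdot 16^{2}\right) - 99 \left(1 - -99\right) = \left(208 - 1024\right) - 99 \left(1 + 99\right) = \left(208 - 1024\right) - 9900 = -816 - 9900 = -10716$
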